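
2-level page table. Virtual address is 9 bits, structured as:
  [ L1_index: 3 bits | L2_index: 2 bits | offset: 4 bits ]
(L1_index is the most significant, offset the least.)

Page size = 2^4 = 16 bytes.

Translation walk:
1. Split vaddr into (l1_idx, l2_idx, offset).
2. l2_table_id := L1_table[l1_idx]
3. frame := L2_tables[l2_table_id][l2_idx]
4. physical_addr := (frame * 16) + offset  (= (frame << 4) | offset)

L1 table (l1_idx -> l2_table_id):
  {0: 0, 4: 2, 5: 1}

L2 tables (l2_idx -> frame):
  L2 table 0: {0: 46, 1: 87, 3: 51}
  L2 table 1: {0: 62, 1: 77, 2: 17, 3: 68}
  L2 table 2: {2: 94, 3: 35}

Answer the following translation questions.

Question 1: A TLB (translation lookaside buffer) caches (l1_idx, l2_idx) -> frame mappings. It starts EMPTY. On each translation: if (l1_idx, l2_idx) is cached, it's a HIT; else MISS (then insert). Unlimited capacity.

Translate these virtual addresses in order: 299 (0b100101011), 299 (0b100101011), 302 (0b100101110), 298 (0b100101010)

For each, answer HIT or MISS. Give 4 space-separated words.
vaddr=299: (4,2) not in TLB -> MISS, insert
vaddr=299: (4,2) in TLB -> HIT
vaddr=302: (4,2) in TLB -> HIT
vaddr=298: (4,2) in TLB -> HIT

Answer: MISS HIT HIT HIT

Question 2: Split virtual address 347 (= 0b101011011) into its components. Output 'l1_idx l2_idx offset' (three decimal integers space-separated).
Answer: 5 1 11

Derivation:
vaddr = 347 = 0b101011011
  top 3 bits -> l1_idx = 5
  next 2 bits -> l2_idx = 1
  bottom 4 bits -> offset = 11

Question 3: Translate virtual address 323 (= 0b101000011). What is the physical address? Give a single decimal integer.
vaddr = 323 = 0b101000011
Split: l1_idx=5, l2_idx=0, offset=3
L1[5] = 1
L2[1][0] = 62
paddr = 62 * 16 + 3 = 995

Answer: 995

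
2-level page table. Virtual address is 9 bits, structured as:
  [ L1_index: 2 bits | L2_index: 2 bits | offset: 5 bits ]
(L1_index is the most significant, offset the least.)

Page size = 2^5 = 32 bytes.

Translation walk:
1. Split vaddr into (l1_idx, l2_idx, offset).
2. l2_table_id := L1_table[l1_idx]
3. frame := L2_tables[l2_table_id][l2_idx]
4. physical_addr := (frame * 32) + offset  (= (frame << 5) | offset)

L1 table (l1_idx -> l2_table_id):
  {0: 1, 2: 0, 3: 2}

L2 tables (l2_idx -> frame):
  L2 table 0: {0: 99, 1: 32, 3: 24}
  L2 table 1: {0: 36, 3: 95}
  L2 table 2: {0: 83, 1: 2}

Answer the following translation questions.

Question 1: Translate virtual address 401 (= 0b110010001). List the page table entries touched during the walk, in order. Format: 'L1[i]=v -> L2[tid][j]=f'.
Answer: L1[3]=2 -> L2[2][0]=83

Derivation:
vaddr = 401 = 0b110010001
Split: l1_idx=3, l2_idx=0, offset=17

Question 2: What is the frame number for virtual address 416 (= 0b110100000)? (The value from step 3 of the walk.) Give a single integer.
Answer: 2

Derivation:
vaddr = 416: l1_idx=3, l2_idx=1
L1[3] = 2; L2[2][1] = 2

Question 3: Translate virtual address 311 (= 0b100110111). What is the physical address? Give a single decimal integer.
vaddr = 311 = 0b100110111
Split: l1_idx=2, l2_idx=1, offset=23
L1[2] = 0
L2[0][1] = 32
paddr = 32 * 32 + 23 = 1047

Answer: 1047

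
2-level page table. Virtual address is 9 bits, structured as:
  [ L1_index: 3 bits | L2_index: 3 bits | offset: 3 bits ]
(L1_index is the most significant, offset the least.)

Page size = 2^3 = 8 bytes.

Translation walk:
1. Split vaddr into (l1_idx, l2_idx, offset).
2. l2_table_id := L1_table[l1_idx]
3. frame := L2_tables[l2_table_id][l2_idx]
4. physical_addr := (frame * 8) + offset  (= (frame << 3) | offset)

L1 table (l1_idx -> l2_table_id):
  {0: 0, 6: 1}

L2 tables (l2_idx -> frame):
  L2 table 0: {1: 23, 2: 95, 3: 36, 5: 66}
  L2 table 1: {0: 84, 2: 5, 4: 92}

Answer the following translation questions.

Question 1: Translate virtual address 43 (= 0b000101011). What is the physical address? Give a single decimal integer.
vaddr = 43 = 0b000101011
Split: l1_idx=0, l2_idx=5, offset=3
L1[0] = 0
L2[0][5] = 66
paddr = 66 * 8 + 3 = 531

Answer: 531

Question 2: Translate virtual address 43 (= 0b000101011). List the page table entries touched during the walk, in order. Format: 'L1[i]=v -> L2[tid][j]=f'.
vaddr = 43 = 0b000101011
Split: l1_idx=0, l2_idx=5, offset=3

Answer: L1[0]=0 -> L2[0][5]=66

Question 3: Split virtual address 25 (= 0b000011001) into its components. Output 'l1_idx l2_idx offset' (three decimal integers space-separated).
vaddr = 25 = 0b000011001
  top 3 bits -> l1_idx = 0
  next 3 bits -> l2_idx = 3
  bottom 3 bits -> offset = 1

Answer: 0 3 1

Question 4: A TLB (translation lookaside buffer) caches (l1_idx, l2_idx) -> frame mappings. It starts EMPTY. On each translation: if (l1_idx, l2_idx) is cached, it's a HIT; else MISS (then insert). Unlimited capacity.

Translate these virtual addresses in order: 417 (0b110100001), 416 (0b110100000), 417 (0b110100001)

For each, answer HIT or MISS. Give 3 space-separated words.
Answer: MISS HIT HIT

Derivation:
vaddr=417: (6,4) not in TLB -> MISS, insert
vaddr=416: (6,4) in TLB -> HIT
vaddr=417: (6,4) in TLB -> HIT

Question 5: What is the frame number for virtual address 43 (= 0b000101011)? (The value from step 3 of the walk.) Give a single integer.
Answer: 66

Derivation:
vaddr = 43: l1_idx=0, l2_idx=5
L1[0] = 0; L2[0][5] = 66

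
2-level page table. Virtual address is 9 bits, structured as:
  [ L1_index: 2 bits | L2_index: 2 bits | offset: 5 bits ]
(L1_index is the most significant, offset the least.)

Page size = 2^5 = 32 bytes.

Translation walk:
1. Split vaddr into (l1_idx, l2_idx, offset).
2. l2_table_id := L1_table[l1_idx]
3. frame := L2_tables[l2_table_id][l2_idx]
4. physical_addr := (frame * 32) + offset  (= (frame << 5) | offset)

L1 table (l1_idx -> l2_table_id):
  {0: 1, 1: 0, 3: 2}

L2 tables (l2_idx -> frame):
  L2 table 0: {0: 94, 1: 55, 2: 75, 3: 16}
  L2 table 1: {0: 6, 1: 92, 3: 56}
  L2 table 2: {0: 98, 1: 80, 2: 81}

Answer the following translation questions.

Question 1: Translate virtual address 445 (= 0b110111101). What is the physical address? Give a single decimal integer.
vaddr = 445 = 0b110111101
Split: l1_idx=3, l2_idx=1, offset=29
L1[3] = 2
L2[2][1] = 80
paddr = 80 * 32 + 29 = 2589

Answer: 2589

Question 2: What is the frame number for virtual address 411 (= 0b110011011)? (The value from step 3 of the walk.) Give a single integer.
vaddr = 411: l1_idx=3, l2_idx=0
L1[3] = 2; L2[2][0] = 98

Answer: 98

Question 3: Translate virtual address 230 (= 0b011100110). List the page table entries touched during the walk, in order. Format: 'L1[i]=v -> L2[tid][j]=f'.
Answer: L1[1]=0 -> L2[0][3]=16

Derivation:
vaddr = 230 = 0b011100110
Split: l1_idx=1, l2_idx=3, offset=6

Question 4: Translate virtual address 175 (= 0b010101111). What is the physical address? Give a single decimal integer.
vaddr = 175 = 0b010101111
Split: l1_idx=1, l2_idx=1, offset=15
L1[1] = 0
L2[0][1] = 55
paddr = 55 * 32 + 15 = 1775

Answer: 1775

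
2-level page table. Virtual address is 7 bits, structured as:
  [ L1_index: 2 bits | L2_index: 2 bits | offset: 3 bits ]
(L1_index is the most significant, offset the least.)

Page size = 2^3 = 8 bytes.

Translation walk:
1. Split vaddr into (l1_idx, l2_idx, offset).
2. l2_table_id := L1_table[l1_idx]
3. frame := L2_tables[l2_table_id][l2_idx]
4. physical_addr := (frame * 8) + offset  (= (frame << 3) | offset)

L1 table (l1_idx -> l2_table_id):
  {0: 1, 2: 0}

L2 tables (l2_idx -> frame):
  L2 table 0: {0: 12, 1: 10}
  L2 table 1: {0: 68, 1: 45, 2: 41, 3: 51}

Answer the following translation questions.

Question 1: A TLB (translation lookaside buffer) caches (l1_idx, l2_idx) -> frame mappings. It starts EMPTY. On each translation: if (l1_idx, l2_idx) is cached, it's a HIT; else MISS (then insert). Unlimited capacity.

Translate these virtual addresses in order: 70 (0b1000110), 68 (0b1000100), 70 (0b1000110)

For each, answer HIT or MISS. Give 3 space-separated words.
Answer: MISS HIT HIT

Derivation:
vaddr=70: (2,0) not in TLB -> MISS, insert
vaddr=68: (2,0) in TLB -> HIT
vaddr=70: (2,0) in TLB -> HIT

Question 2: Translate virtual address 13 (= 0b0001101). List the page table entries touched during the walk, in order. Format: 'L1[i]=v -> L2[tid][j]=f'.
Answer: L1[0]=1 -> L2[1][1]=45

Derivation:
vaddr = 13 = 0b0001101
Split: l1_idx=0, l2_idx=1, offset=5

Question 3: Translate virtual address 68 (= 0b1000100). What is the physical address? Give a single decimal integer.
vaddr = 68 = 0b1000100
Split: l1_idx=2, l2_idx=0, offset=4
L1[2] = 0
L2[0][0] = 12
paddr = 12 * 8 + 4 = 100

Answer: 100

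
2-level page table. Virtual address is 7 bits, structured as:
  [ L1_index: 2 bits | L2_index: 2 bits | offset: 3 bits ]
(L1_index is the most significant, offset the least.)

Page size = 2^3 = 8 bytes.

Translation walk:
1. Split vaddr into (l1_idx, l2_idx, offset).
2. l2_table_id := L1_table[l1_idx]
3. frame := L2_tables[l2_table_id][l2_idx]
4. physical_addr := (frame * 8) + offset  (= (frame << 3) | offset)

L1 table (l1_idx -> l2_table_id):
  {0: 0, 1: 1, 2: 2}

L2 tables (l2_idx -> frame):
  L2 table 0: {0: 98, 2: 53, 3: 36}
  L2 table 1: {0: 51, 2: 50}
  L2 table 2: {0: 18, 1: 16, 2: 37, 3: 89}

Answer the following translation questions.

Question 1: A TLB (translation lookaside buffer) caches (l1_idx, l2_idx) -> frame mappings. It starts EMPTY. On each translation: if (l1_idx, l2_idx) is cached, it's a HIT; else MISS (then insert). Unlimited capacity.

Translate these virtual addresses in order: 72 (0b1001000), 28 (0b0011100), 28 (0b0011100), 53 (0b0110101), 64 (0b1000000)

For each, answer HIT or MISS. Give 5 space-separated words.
vaddr=72: (2,1) not in TLB -> MISS, insert
vaddr=28: (0,3) not in TLB -> MISS, insert
vaddr=28: (0,3) in TLB -> HIT
vaddr=53: (1,2) not in TLB -> MISS, insert
vaddr=64: (2,0) not in TLB -> MISS, insert

Answer: MISS MISS HIT MISS MISS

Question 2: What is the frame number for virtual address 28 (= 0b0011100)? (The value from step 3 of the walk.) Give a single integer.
vaddr = 28: l1_idx=0, l2_idx=3
L1[0] = 0; L2[0][3] = 36

Answer: 36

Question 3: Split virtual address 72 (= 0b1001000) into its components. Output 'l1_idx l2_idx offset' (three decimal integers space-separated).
Answer: 2 1 0

Derivation:
vaddr = 72 = 0b1001000
  top 2 bits -> l1_idx = 2
  next 2 bits -> l2_idx = 1
  bottom 3 bits -> offset = 0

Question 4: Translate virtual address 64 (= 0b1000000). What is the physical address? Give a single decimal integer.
Answer: 144

Derivation:
vaddr = 64 = 0b1000000
Split: l1_idx=2, l2_idx=0, offset=0
L1[2] = 2
L2[2][0] = 18
paddr = 18 * 8 + 0 = 144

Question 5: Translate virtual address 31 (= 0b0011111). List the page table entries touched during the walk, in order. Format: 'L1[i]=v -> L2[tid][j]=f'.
Answer: L1[0]=0 -> L2[0][3]=36

Derivation:
vaddr = 31 = 0b0011111
Split: l1_idx=0, l2_idx=3, offset=7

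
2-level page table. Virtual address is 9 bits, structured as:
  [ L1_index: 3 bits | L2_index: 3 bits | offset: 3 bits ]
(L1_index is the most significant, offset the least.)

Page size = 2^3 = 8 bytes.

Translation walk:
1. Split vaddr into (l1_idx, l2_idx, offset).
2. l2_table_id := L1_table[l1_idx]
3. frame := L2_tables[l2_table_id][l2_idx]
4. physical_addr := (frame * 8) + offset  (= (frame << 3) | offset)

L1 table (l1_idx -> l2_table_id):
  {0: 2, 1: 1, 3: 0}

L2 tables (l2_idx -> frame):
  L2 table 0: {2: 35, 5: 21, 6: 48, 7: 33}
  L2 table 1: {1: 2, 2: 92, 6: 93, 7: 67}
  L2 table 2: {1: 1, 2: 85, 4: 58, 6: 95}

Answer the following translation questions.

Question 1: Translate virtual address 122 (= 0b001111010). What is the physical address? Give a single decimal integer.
Answer: 538

Derivation:
vaddr = 122 = 0b001111010
Split: l1_idx=1, l2_idx=7, offset=2
L1[1] = 1
L2[1][7] = 67
paddr = 67 * 8 + 2 = 538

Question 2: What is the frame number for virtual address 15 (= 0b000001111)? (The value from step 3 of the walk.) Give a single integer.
vaddr = 15: l1_idx=0, l2_idx=1
L1[0] = 2; L2[2][1] = 1

Answer: 1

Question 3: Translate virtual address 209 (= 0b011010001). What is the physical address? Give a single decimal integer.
vaddr = 209 = 0b011010001
Split: l1_idx=3, l2_idx=2, offset=1
L1[3] = 0
L2[0][2] = 35
paddr = 35 * 8 + 1 = 281

Answer: 281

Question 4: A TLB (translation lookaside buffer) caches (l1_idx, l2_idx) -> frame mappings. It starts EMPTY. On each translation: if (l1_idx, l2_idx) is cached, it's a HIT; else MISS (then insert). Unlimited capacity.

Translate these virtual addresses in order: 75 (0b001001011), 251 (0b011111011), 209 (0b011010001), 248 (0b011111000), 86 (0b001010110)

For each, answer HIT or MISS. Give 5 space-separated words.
vaddr=75: (1,1) not in TLB -> MISS, insert
vaddr=251: (3,7) not in TLB -> MISS, insert
vaddr=209: (3,2) not in TLB -> MISS, insert
vaddr=248: (3,7) in TLB -> HIT
vaddr=86: (1,2) not in TLB -> MISS, insert

Answer: MISS MISS MISS HIT MISS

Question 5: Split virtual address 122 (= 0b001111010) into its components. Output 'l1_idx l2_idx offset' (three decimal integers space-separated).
Answer: 1 7 2

Derivation:
vaddr = 122 = 0b001111010
  top 3 bits -> l1_idx = 1
  next 3 bits -> l2_idx = 7
  bottom 3 bits -> offset = 2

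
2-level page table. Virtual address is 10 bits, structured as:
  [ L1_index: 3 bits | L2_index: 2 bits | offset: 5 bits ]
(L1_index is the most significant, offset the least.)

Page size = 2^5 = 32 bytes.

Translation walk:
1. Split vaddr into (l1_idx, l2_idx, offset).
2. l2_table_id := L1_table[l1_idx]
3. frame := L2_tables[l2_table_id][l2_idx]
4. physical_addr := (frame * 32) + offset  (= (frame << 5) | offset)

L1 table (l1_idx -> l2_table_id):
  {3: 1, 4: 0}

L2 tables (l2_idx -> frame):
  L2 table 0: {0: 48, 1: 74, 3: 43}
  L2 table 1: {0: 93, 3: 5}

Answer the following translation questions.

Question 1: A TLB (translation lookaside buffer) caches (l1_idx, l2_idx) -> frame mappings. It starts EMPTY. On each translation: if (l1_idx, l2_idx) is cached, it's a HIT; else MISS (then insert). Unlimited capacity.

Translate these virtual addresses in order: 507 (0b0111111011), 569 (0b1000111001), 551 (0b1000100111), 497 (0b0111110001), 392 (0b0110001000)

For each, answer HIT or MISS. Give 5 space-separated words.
vaddr=507: (3,3) not in TLB -> MISS, insert
vaddr=569: (4,1) not in TLB -> MISS, insert
vaddr=551: (4,1) in TLB -> HIT
vaddr=497: (3,3) in TLB -> HIT
vaddr=392: (3,0) not in TLB -> MISS, insert

Answer: MISS MISS HIT HIT MISS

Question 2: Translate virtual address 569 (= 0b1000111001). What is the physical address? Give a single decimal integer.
vaddr = 569 = 0b1000111001
Split: l1_idx=4, l2_idx=1, offset=25
L1[4] = 0
L2[0][1] = 74
paddr = 74 * 32 + 25 = 2393

Answer: 2393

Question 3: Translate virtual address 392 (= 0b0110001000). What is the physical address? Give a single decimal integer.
vaddr = 392 = 0b0110001000
Split: l1_idx=3, l2_idx=0, offset=8
L1[3] = 1
L2[1][0] = 93
paddr = 93 * 32 + 8 = 2984

Answer: 2984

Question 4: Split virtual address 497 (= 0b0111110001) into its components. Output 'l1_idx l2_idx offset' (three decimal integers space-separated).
vaddr = 497 = 0b0111110001
  top 3 bits -> l1_idx = 3
  next 2 bits -> l2_idx = 3
  bottom 5 bits -> offset = 17

Answer: 3 3 17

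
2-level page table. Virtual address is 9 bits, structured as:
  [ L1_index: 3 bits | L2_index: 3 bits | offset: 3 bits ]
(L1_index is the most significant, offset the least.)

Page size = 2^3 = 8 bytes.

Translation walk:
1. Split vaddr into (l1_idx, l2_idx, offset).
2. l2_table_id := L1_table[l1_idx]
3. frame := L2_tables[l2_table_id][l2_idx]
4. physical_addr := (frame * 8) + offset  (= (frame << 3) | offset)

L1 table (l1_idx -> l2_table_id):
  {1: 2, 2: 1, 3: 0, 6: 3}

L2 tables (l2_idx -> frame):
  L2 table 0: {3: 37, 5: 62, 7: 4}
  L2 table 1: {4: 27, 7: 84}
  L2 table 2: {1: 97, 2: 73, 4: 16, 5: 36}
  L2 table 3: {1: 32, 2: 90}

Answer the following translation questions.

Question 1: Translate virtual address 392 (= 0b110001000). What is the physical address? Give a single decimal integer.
Answer: 256

Derivation:
vaddr = 392 = 0b110001000
Split: l1_idx=6, l2_idx=1, offset=0
L1[6] = 3
L2[3][1] = 32
paddr = 32 * 8 + 0 = 256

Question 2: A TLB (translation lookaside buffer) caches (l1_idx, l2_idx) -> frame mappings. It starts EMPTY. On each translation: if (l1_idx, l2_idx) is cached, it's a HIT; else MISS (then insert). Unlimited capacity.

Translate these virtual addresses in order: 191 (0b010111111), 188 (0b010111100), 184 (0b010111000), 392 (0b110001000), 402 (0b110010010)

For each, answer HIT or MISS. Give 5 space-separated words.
vaddr=191: (2,7) not in TLB -> MISS, insert
vaddr=188: (2,7) in TLB -> HIT
vaddr=184: (2,7) in TLB -> HIT
vaddr=392: (6,1) not in TLB -> MISS, insert
vaddr=402: (6,2) not in TLB -> MISS, insert

Answer: MISS HIT HIT MISS MISS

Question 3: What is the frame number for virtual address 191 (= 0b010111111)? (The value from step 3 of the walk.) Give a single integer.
vaddr = 191: l1_idx=2, l2_idx=7
L1[2] = 1; L2[1][7] = 84

Answer: 84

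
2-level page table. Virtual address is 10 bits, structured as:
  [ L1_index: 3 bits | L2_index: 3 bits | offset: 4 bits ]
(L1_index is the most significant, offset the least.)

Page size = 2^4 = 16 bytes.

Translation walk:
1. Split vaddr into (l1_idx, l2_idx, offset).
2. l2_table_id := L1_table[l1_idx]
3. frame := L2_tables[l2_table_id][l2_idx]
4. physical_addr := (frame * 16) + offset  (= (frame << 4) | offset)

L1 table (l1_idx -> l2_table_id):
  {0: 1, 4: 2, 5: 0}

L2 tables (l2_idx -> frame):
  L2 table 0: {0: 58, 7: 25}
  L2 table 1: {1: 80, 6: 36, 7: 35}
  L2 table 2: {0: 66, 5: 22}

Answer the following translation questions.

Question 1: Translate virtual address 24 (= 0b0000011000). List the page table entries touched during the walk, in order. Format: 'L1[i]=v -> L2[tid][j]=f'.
Answer: L1[0]=1 -> L2[1][1]=80

Derivation:
vaddr = 24 = 0b0000011000
Split: l1_idx=0, l2_idx=1, offset=8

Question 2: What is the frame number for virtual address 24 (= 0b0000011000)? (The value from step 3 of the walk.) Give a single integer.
Answer: 80

Derivation:
vaddr = 24: l1_idx=0, l2_idx=1
L1[0] = 1; L2[1][1] = 80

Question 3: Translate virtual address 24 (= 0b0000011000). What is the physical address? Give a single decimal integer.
Answer: 1288

Derivation:
vaddr = 24 = 0b0000011000
Split: l1_idx=0, l2_idx=1, offset=8
L1[0] = 1
L2[1][1] = 80
paddr = 80 * 16 + 8 = 1288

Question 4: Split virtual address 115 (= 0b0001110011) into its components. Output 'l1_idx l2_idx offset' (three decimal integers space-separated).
vaddr = 115 = 0b0001110011
  top 3 bits -> l1_idx = 0
  next 3 bits -> l2_idx = 7
  bottom 4 bits -> offset = 3

Answer: 0 7 3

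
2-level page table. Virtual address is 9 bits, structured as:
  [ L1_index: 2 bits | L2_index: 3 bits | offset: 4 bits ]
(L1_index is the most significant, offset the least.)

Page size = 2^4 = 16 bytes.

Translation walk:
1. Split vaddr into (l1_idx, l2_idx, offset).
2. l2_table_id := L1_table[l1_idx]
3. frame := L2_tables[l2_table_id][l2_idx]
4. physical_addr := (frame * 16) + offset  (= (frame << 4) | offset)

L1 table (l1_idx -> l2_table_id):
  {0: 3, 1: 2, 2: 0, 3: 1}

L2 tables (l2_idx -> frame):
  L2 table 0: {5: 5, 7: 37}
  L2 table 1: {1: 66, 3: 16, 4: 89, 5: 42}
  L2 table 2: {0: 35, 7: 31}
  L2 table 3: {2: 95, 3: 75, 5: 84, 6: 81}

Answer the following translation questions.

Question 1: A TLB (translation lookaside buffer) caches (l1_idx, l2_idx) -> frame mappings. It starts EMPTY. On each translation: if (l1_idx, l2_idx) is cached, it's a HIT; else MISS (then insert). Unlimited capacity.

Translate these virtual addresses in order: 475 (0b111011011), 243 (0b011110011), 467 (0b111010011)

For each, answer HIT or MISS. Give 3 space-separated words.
vaddr=475: (3,5) not in TLB -> MISS, insert
vaddr=243: (1,7) not in TLB -> MISS, insert
vaddr=467: (3,5) in TLB -> HIT

Answer: MISS MISS HIT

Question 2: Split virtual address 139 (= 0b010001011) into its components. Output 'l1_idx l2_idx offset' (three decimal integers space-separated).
Answer: 1 0 11

Derivation:
vaddr = 139 = 0b010001011
  top 2 bits -> l1_idx = 1
  next 3 bits -> l2_idx = 0
  bottom 4 bits -> offset = 11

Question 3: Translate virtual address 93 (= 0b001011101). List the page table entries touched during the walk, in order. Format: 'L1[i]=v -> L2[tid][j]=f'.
vaddr = 93 = 0b001011101
Split: l1_idx=0, l2_idx=5, offset=13

Answer: L1[0]=3 -> L2[3][5]=84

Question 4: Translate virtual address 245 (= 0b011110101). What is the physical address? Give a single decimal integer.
Answer: 501

Derivation:
vaddr = 245 = 0b011110101
Split: l1_idx=1, l2_idx=7, offset=5
L1[1] = 2
L2[2][7] = 31
paddr = 31 * 16 + 5 = 501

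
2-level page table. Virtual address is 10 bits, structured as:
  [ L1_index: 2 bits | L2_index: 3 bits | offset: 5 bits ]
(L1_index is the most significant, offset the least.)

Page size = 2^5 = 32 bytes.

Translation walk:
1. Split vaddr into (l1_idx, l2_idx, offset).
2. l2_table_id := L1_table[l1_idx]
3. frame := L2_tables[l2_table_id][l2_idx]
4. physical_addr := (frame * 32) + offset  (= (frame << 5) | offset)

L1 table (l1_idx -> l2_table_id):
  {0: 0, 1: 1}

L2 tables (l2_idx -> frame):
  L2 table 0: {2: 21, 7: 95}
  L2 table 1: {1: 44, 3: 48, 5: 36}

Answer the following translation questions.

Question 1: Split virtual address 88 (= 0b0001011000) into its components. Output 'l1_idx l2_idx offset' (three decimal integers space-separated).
vaddr = 88 = 0b0001011000
  top 2 bits -> l1_idx = 0
  next 3 bits -> l2_idx = 2
  bottom 5 bits -> offset = 24

Answer: 0 2 24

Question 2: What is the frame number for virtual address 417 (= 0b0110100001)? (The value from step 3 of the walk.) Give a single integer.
vaddr = 417: l1_idx=1, l2_idx=5
L1[1] = 1; L2[1][5] = 36

Answer: 36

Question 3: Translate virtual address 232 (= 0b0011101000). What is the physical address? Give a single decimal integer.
vaddr = 232 = 0b0011101000
Split: l1_idx=0, l2_idx=7, offset=8
L1[0] = 0
L2[0][7] = 95
paddr = 95 * 32 + 8 = 3048

Answer: 3048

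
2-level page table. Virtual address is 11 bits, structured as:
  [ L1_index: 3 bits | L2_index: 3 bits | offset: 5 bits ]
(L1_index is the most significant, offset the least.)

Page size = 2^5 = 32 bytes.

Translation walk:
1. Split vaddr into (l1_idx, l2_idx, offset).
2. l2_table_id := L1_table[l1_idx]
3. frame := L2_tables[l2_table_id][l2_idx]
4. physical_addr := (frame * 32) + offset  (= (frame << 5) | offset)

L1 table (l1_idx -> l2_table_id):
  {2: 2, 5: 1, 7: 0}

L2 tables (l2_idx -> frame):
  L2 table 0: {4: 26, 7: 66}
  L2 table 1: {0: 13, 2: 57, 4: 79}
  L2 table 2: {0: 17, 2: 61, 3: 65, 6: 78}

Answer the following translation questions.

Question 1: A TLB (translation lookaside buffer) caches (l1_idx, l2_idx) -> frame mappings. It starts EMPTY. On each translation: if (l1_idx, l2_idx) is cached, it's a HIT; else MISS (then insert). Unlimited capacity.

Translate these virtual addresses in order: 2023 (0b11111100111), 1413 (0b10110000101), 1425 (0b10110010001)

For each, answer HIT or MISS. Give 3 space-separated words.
vaddr=2023: (7,7) not in TLB -> MISS, insert
vaddr=1413: (5,4) not in TLB -> MISS, insert
vaddr=1425: (5,4) in TLB -> HIT

Answer: MISS MISS HIT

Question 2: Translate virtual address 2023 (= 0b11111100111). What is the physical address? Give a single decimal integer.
Answer: 2119

Derivation:
vaddr = 2023 = 0b11111100111
Split: l1_idx=7, l2_idx=7, offset=7
L1[7] = 0
L2[0][7] = 66
paddr = 66 * 32 + 7 = 2119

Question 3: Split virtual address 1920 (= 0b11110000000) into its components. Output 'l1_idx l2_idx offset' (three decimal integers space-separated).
Answer: 7 4 0

Derivation:
vaddr = 1920 = 0b11110000000
  top 3 bits -> l1_idx = 7
  next 3 bits -> l2_idx = 4
  bottom 5 bits -> offset = 0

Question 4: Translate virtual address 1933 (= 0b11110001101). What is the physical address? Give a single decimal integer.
Answer: 845

Derivation:
vaddr = 1933 = 0b11110001101
Split: l1_idx=7, l2_idx=4, offset=13
L1[7] = 0
L2[0][4] = 26
paddr = 26 * 32 + 13 = 845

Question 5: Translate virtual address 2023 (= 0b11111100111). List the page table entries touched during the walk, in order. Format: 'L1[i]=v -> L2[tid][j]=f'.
vaddr = 2023 = 0b11111100111
Split: l1_idx=7, l2_idx=7, offset=7

Answer: L1[7]=0 -> L2[0][7]=66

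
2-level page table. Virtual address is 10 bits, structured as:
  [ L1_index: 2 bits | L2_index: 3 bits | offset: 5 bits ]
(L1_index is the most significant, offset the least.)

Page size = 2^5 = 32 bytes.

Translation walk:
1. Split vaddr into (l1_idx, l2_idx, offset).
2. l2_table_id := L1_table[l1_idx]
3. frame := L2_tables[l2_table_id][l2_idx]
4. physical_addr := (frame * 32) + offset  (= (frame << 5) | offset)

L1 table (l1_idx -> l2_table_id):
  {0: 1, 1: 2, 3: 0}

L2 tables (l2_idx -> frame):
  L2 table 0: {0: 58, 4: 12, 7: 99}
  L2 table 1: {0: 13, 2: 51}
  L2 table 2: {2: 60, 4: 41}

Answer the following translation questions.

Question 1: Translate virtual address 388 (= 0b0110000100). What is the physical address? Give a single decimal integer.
Answer: 1316

Derivation:
vaddr = 388 = 0b0110000100
Split: l1_idx=1, l2_idx=4, offset=4
L1[1] = 2
L2[2][4] = 41
paddr = 41 * 32 + 4 = 1316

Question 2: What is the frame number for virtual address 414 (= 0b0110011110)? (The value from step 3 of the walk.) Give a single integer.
vaddr = 414: l1_idx=1, l2_idx=4
L1[1] = 2; L2[2][4] = 41

Answer: 41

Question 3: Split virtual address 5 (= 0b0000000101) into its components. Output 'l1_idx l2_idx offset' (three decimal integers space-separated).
Answer: 0 0 5

Derivation:
vaddr = 5 = 0b0000000101
  top 2 bits -> l1_idx = 0
  next 3 bits -> l2_idx = 0
  bottom 5 bits -> offset = 5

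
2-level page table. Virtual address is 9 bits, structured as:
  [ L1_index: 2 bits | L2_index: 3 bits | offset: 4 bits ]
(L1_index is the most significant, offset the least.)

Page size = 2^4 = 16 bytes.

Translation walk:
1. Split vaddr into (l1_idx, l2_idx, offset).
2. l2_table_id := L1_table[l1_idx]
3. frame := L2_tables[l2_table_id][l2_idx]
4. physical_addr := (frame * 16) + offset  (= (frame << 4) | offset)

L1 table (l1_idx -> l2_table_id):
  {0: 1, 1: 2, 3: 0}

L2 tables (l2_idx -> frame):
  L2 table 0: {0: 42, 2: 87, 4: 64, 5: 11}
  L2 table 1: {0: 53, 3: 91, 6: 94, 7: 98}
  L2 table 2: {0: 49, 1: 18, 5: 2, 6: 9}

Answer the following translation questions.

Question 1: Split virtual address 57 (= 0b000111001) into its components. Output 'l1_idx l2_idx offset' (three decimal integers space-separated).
vaddr = 57 = 0b000111001
  top 2 bits -> l1_idx = 0
  next 3 bits -> l2_idx = 3
  bottom 4 bits -> offset = 9

Answer: 0 3 9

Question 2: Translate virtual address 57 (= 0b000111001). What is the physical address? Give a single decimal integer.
Answer: 1465

Derivation:
vaddr = 57 = 0b000111001
Split: l1_idx=0, l2_idx=3, offset=9
L1[0] = 1
L2[1][3] = 91
paddr = 91 * 16 + 9 = 1465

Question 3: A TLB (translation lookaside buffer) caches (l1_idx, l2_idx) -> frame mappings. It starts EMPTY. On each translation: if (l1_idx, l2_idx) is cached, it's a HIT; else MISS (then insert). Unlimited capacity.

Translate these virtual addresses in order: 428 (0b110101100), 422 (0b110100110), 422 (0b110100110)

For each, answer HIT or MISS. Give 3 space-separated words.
vaddr=428: (3,2) not in TLB -> MISS, insert
vaddr=422: (3,2) in TLB -> HIT
vaddr=422: (3,2) in TLB -> HIT

Answer: MISS HIT HIT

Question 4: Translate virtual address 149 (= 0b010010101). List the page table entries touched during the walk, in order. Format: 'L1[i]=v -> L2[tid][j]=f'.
Answer: L1[1]=2 -> L2[2][1]=18

Derivation:
vaddr = 149 = 0b010010101
Split: l1_idx=1, l2_idx=1, offset=5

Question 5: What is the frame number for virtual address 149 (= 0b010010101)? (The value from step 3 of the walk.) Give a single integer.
Answer: 18

Derivation:
vaddr = 149: l1_idx=1, l2_idx=1
L1[1] = 2; L2[2][1] = 18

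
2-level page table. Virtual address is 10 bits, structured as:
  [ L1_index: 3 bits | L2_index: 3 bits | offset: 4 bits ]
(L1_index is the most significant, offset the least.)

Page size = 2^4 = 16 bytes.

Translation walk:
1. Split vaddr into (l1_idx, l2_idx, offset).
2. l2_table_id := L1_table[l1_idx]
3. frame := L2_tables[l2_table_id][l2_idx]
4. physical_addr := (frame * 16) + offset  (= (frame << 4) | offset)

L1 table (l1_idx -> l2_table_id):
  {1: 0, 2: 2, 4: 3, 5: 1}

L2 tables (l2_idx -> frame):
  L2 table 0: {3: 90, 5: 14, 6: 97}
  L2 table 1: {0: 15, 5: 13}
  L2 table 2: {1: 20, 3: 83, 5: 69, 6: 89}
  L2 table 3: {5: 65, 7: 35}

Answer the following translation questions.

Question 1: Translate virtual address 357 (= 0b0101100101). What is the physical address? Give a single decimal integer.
Answer: 1429

Derivation:
vaddr = 357 = 0b0101100101
Split: l1_idx=2, l2_idx=6, offset=5
L1[2] = 2
L2[2][6] = 89
paddr = 89 * 16 + 5 = 1429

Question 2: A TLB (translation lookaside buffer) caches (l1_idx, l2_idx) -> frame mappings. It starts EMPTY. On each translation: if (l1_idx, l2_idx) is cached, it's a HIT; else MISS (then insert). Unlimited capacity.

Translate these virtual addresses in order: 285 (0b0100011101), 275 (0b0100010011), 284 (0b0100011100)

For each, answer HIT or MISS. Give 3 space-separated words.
Answer: MISS HIT HIT

Derivation:
vaddr=285: (2,1) not in TLB -> MISS, insert
vaddr=275: (2,1) in TLB -> HIT
vaddr=284: (2,1) in TLB -> HIT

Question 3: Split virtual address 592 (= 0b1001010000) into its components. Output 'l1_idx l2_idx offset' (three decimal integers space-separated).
vaddr = 592 = 0b1001010000
  top 3 bits -> l1_idx = 4
  next 3 bits -> l2_idx = 5
  bottom 4 bits -> offset = 0

Answer: 4 5 0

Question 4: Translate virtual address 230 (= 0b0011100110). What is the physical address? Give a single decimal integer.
vaddr = 230 = 0b0011100110
Split: l1_idx=1, l2_idx=6, offset=6
L1[1] = 0
L2[0][6] = 97
paddr = 97 * 16 + 6 = 1558

Answer: 1558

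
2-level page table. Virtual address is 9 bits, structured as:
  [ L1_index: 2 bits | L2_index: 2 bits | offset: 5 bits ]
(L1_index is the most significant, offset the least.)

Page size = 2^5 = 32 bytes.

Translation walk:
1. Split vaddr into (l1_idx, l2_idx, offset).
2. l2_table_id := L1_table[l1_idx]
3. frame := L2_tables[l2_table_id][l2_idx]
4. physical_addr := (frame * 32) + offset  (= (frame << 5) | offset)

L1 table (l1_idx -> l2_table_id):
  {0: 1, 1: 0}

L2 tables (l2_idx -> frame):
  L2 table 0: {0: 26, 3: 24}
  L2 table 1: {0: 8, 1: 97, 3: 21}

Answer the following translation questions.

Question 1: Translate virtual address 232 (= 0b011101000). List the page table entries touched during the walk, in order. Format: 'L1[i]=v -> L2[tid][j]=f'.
vaddr = 232 = 0b011101000
Split: l1_idx=1, l2_idx=3, offset=8

Answer: L1[1]=0 -> L2[0][3]=24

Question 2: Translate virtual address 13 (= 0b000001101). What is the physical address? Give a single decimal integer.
vaddr = 13 = 0b000001101
Split: l1_idx=0, l2_idx=0, offset=13
L1[0] = 1
L2[1][0] = 8
paddr = 8 * 32 + 13 = 269

Answer: 269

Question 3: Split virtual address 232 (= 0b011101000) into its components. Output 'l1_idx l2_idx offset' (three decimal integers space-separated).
Answer: 1 3 8

Derivation:
vaddr = 232 = 0b011101000
  top 2 bits -> l1_idx = 1
  next 2 bits -> l2_idx = 3
  bottom 5 bits -> offset = 8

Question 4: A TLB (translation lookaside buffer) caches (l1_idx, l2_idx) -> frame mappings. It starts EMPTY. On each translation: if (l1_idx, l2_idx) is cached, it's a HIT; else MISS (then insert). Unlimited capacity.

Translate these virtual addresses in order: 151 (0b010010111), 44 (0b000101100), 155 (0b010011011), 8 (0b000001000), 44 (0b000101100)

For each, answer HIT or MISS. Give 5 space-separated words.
Answer: MISS MISS HIT MISS HIT

Derivation:
vaddr=151: (1,0) not in TLB -> MISS, insert
vaddr=44: (0,1) not in TLB -> MISS, insert
vaddr=155: (1,0) in TLB -> HIT
vaddr=8: (0,0) not in TLB -> MISS, insert
vaddr=44: (0,1) in TLB -> HIT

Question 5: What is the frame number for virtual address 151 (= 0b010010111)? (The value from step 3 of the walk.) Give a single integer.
vaddr = 151: l1_idx=1, l2_idx=0
L1[1] = 0; L2[0][0] = 26

Answer: 26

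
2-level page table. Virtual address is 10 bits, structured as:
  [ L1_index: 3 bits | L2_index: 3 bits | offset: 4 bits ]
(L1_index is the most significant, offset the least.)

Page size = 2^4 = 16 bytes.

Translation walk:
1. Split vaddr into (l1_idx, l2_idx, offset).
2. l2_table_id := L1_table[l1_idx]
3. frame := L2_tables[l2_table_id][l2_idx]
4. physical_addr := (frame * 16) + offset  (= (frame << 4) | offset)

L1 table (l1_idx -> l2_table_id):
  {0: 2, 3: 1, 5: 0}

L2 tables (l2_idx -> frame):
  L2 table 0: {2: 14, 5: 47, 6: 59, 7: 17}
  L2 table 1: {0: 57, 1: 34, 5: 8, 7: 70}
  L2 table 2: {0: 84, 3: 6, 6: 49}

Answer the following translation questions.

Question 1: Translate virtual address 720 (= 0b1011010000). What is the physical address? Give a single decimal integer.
Answer: 752

Derivation:
vaddr = 720 = 0b1011010000
Split: l1_idx=5, l2_idx=5, offset=0
L1[5] = 0
L2[0][5] = 47
paddr = 47 * 16 + 0 = 752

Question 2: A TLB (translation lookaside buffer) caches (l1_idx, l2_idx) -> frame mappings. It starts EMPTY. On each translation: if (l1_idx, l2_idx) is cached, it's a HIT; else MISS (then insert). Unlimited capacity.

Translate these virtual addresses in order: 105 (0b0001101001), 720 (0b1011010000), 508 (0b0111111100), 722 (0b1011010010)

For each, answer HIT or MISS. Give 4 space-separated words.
Answer: MISS MISS MISS HIT

Derivation:
vaddr=105: (0,6) not in TLB -> MISS, insert
vaddr=720: (5,5) not in TLB -> MISS, insert
vaddr=508: (3,7) not in TLB -> MISS, insert
vaddr=722: (5,5) in TLB -> HIT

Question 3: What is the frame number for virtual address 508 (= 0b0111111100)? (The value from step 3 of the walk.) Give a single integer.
Answer: 70

Derivation:
vaddr = 508: l1_idx=3, l2_idx=7
L1[3] = 1; L2[1][7] = 70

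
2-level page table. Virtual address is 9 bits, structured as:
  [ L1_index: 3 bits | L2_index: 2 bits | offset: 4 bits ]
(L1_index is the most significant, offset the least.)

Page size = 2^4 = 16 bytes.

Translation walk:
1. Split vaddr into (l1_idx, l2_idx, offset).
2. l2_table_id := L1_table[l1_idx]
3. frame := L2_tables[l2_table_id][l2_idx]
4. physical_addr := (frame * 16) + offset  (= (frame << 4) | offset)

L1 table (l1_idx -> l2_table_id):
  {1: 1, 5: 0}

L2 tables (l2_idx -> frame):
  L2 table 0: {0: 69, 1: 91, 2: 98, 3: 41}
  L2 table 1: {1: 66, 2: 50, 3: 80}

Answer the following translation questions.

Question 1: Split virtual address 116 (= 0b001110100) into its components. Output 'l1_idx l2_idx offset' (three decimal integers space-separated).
vaddr = 116 = 0b001110100
  top 3 bits -> l1_idx = 1
  next 2 bits -> l2_idx = 3
  bottom 4 bits -> offset = 4

Answer: 1 3 4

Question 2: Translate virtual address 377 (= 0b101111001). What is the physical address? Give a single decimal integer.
Answer: 665

Derivation:
vaddr = 377 = 0b101111001
Split: l1_idx=5, l2_idx=3, offset=9
L1[5] = 0
L2[0][3] = 41
paddr = 41 * 16 + 9 = 665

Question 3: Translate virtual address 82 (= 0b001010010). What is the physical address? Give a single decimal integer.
Answer: 1058

Derivation:
vaddr = 82 = 0b001010010
Split: l1_idx=1, l2_idx=1, offset=2
L1[1] = 1
L2[1][1] = 66
paddr = 66 * 16 + 2 = 1058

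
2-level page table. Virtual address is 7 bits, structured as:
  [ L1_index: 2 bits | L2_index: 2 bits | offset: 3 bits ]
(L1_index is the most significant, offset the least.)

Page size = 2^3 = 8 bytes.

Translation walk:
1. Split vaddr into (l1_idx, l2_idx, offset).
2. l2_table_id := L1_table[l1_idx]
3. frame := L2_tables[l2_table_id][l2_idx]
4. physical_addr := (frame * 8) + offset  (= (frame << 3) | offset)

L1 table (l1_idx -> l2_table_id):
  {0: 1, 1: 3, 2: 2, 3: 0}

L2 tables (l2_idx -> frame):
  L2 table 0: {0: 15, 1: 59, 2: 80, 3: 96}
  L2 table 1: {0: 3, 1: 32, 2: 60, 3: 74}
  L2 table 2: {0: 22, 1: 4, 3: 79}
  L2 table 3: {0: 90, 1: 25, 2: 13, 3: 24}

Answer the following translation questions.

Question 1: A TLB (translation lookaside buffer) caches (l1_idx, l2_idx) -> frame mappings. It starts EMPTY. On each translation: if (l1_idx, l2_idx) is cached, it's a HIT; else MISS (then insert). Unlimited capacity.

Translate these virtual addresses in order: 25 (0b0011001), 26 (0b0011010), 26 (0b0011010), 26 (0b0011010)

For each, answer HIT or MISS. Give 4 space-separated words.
Answer: MISS HIT HIT HIT

Derivation:
vaddr=25: (0,3) not in TLB -> MISS, insert
vaddr=26: (0,3) in TLB -> HIT
vaddr=26: (0,3) in TLB -> HIT
vaddr=26: (0,3) in TLB -> HIT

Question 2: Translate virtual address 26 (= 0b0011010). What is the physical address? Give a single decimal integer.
vaddr = 26 = 0b0011010
Split: l1_idx=0, l2_idx=3, offset=2
L1[0] = 1
L2[1][3] = 74
paddr = 74 * 8 + 2 = 594

Answer: 594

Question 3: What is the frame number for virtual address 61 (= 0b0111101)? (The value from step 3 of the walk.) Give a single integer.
vaddr = 61: l1_idx=1, l2_idx=3
L1[1] = 3; L2[3][3] = 24

Answer: 24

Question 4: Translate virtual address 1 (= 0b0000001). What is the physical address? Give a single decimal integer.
Answer: 25

Derivation:
vaddr = 1 = 0b0000001
Split: l1_idx=0, l2_idx=0, offset=1
L1[0] = 1
L2[1][0] = 3
paddr = 3 * 8 + 1 = 25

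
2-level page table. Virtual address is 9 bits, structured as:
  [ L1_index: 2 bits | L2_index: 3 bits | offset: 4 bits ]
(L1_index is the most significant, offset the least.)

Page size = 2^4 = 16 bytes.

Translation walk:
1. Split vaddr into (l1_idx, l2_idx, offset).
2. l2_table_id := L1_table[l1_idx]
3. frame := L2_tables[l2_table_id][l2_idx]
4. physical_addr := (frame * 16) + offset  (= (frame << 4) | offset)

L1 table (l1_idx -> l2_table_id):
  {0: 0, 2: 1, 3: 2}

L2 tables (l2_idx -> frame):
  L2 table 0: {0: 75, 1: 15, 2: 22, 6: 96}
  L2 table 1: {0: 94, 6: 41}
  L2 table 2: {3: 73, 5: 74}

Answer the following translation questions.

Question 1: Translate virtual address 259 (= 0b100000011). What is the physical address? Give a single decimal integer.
Answer: 1507

Derivation:
vaddr = 259 = 0b100000011
Split: l1_idx=2, l2_idx=0, offset=3
L1[2] = 1
L2[1][0] = 94
paddr = 94 * 16 + 3 = 1507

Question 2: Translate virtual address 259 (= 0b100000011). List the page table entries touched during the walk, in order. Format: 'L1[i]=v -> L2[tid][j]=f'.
Answer: L1[2]=1 -> L2[1][0]=94

Derivation:
vaddr = 259 = 0b100000011
Split: l1_idx=2, l2_idx=0, offset=3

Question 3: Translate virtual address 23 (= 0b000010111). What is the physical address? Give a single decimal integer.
vaddr = 23 = 0b000010111
Split: l1_idx=0, l2_idx=1, offset=7
L1[0] = 0
L2[0][1] = 15
paddr = 15 * 16 + 7 = 247

Answer: 247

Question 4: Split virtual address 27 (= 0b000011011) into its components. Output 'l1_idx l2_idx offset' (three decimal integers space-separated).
vaddr = 27 = 0b000011011
  top 2 bits -> l1_idx = 0
  next 3 bits -> l2_idx = 1
  bottom 4 bits -> offset = 11

Answer: 0 1 11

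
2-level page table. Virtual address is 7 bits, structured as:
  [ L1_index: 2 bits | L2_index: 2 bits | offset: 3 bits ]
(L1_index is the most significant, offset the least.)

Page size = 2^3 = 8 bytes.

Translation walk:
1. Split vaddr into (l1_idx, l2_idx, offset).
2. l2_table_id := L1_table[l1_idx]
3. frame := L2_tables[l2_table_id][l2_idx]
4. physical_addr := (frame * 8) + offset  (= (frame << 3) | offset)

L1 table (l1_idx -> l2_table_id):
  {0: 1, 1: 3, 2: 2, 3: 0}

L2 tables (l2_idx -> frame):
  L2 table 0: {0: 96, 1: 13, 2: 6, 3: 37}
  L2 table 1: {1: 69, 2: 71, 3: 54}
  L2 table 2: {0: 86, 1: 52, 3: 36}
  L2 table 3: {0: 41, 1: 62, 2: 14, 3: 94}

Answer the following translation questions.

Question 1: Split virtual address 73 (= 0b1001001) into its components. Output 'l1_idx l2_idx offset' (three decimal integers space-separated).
vaddr = 73 = 0b1001001
  top 2 bits -> l1_idx = 2
  next 2 bits -> l2_idx = 1
  bottom 3 bits -> offset = 1

Answer: 2 1 1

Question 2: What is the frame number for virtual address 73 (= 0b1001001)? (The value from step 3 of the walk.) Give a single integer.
Answer: 52

Derivation:
vaddr = 73: l1_idx=2, l2_idx=1
L1[2] = 2; L2[2][1] = 52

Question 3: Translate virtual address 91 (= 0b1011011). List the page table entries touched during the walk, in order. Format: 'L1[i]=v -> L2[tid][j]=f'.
vaddr = 91 = 0b1011011
Split: l1_idx=2, l2_idx=3, offset=3

Answer: L1[2]=2 -> L2[2][3]=36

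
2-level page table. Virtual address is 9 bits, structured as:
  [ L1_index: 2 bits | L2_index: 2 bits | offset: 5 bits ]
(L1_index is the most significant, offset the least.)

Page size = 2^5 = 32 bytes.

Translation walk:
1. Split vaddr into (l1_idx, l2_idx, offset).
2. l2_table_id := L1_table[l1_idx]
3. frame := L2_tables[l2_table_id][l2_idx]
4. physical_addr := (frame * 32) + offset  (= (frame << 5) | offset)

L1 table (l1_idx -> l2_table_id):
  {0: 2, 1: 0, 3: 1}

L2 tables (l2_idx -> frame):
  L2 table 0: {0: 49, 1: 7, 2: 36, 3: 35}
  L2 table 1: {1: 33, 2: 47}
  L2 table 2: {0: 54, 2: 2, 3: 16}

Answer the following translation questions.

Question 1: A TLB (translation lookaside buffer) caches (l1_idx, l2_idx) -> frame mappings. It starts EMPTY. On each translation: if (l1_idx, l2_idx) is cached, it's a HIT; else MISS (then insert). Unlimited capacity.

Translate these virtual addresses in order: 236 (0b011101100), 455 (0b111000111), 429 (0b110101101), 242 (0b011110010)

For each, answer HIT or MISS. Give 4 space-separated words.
Answer: MISS MISS MISS HIT

Derivation:
vaddr=236: (1,3) not in TLB -> MISS, insert
vaddr=455: (3,2) not in TLB -> MISS, insert
vaddr=429: (3,1) not in TLB -> MISS, insert
vaddr=242: (1,3) in TLB -> HIT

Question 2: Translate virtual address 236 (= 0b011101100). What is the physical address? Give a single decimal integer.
vaddr = 236 = 0b011101100
Split: l1_idx=1, l2_idx=3, offset=12
L1[1] = 0
L2[0][3] = 35
paddr = 35 * 32 + 12 = 1132

Answer: 1132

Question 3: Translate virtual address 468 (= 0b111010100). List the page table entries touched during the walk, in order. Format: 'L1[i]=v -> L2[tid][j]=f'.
vaddr = 468 = 0b111010100
Split: l1_idx=3, l2_idx=2, offset=20

Answer: L1[3]=1 -> L2[1][2]=47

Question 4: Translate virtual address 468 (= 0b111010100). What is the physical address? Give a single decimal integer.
Answer: 1524

Derivation:
vaddr = 468 = 0b111010100
Split: l1_idx=3, l2_idx=2, offset=20
L1[3] = 1
L2[1][2] = 47
paddr = 47 * 32 + 20 = 1524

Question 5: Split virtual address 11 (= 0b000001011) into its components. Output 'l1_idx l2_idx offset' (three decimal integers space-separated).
Answer: 0 0 11

Derivation:
vaddr = 11 = 0b000001011
  top 2 bits -> l1_idx = 0
  next 2 bits -> l2_idx = 0
  bottom 5 bits -> offset = 11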